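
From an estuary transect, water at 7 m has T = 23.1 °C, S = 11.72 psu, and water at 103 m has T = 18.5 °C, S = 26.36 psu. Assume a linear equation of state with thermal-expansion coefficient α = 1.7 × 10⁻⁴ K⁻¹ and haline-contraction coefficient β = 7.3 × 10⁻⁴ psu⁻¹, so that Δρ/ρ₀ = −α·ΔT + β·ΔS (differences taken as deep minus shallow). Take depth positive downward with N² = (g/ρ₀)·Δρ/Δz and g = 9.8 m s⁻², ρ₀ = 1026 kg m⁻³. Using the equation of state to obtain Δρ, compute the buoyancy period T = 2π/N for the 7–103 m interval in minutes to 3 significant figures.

3.06 min

ΔT = -4.6 K, ΔS = +14.64 psu (deep − shallow).
Δρ/ρ₀ = −αΔT + βΔS = 7.82 × 10⁻⁴ + 0.0106872 = 0.0114692, so Δρ ≈ 11.77 kg m⁻³.
N² = (g/ρ₀)·Δρ/Δz = g·(Δρ/ρ₀)/Δz = 9.8 × 0.0114692 / 96 = 1.1708 × 10⁻³ s⁻².
N = √(1.1708 × 10⁻³) = 0.034217 rad s⁻¹ → T = 2π/N = 183.63 s = 3.0605 min ≈ 3.06 min.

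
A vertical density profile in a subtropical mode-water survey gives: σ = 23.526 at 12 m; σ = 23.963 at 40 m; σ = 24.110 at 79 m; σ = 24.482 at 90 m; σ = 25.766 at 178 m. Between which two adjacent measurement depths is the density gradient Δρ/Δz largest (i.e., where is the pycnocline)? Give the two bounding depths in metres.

Compute the density gradient over each adjacent pair:
  12–40 m: Δρ/Δz = 0.437/28 = 0.016 kg m⁻⁴
  40–79 m: Δρ/Δz = 0.147/39 = 3.8 × 10⁻³ kg m⁻⁴
  79–90 m: Δρ/Δz = 0.372/11 = 0.034 kg m⁻⁴
  90–178 m: Δρ/Δz = 1.284/88 = 0.015 kg m⁻⁴
The largest gradient is in the 79–90 m interval — the pycnocline.

79–90 m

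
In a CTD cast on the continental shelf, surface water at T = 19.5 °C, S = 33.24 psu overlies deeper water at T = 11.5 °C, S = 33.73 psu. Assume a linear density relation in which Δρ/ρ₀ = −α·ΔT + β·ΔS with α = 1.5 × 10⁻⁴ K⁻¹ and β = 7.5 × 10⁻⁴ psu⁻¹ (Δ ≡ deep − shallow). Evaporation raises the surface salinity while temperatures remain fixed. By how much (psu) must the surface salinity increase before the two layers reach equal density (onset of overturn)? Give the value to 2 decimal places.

2.09 psu

Neutral buoyancy requires −α(T_deep − T_surf) + β(S_deep − S_surf′) = 0.
S_surf′ = S_deep − (α/β)·ΔT = 33.73 − (1.5 × 10⁻⁴/7.5 × 10⁻⁴)·(-8.0) = 35.3300 psu.
Increase required: 35.3300 − 33.24 = 2.0900 psu.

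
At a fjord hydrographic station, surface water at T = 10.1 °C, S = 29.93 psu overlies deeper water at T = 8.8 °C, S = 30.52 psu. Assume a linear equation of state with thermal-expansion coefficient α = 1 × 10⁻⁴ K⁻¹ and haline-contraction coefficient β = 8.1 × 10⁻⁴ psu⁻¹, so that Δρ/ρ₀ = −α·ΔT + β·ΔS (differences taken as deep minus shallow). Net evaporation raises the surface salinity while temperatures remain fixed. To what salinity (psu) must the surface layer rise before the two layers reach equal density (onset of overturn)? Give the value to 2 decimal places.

30.68 psu

Neutral buoyancy requires −α(T_deep − T_surf) + β(S_deep − S_surf′) = 0.
S_surf′ = S_deep − (α/β)·ΔT = 30.52 − (1 × 10⁻⁴/8.1 × 10⁻⁴)·(-1.3) = 30.6805 psu.
Increase required: 30.6805 − 29.93 = 0.7505 psu.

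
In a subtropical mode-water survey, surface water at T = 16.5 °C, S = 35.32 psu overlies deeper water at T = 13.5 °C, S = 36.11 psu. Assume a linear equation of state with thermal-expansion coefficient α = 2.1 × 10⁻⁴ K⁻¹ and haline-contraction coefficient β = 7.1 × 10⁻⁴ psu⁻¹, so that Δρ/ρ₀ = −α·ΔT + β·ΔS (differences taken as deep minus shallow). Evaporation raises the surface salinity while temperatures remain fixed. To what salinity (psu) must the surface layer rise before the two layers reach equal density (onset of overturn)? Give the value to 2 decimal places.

37.00 psu

Neutral buoyancy requires −α(T_deep − T_surf) + β(S_deep − S_surf′) = 0.
S_surf′ = S_deep − (α/β)·ΔT = 36.11 − (2.1 × 10⁻⁴/7.1 × 10⁻⁴)·(-3.0) = 36.9973 psu.
Increase required: 36.9973 − 35.32 = 1.6773 psu.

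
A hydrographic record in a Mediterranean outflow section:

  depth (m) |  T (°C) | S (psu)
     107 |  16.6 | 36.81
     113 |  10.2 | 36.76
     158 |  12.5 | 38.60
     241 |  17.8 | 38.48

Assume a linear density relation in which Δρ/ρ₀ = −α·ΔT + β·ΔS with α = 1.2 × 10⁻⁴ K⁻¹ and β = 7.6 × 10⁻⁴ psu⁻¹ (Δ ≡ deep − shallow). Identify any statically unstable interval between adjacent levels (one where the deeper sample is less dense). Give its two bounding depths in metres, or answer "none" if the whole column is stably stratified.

158–241 m

Evaluate Δρ/ρ₀ = −αΔT + βΔS across each adjacent pair:
  107–113 m: −αΔT+βΔS = −(1.2 × 10⁻⁴)(-6.4)+(7.6 × 10⁻⁴)(-0.05) = 7.3 × 10⁻⁴ → stable
  113–158 m: −αΔT+βΔS = −(1.2 × 10⁻⁴)(+2.3)+(7.6 × 10⁻⁴)(+1.84) = 1.1 × 10⁻³ → stable
  158–241 m: −αΔT+βΔS = −(1.2 × 10⁻⁴)(+5.3)+(7.6 × 10⁻⁴)(-0.12) = -7.3 × 10⁻⁴ → UNSTABLE
The 158–241 m interval has Δρ < 0: lighter water underlies denser water.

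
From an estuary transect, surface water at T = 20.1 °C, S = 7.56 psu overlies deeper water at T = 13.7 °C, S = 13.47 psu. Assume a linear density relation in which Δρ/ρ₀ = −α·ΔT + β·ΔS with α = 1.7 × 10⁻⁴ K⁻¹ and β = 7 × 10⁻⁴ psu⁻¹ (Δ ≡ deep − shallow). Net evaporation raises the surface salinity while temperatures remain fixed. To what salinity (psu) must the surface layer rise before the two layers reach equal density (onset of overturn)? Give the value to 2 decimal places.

Neutral buoyancy requires −α(T_deep − T_surf) + β(S_deep − S_surf′) = 0.
S_surf′ = S_deep − (α/β)·ΔT = 13.47 − (1.7 × 10⁻⁴/7 × 10⁻⁴)·(-6.4) = 15.0243 psu.
Increase required: 15.0243 − 7.56 = 7.4643 psu.

15.02 psu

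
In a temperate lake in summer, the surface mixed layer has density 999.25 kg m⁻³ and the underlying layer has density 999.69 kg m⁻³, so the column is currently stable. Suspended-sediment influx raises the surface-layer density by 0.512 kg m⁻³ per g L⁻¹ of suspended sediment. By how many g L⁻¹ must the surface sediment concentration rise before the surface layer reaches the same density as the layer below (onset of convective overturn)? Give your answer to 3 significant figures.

0.859 g L⁻¹

Density deficit of the surface layer: 999.69 − 999.25 = 0.44 kg m⁻³.
Required change = 0.44 / 0.512 = 0.859 g L⁻¹.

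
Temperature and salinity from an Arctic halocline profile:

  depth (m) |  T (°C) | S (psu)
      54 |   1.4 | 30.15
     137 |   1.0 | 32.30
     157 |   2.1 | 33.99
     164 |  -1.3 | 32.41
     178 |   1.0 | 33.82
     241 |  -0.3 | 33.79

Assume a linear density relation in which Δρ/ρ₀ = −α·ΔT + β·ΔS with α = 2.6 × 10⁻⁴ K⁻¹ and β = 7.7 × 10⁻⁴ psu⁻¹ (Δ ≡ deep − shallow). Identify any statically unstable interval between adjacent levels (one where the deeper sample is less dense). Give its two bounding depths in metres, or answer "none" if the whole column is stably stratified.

Evaluate Δρ/ρ₀ = −αΔT + βΔS across each adjacent pair:
  54–137 m: −αΔT+βΔS = −(2.6 × 10⁻⁴)(-0.4)+(7.7 × 10⁻⁴)(+2.15) = 1.8 × 10⁻³ → stable
  137–157 m: −αΔT+βΔS = −(2.6 × 10⁻⁴)(+1.1)+(7.7 × 10⁻⁴)(+1.69) = 1.0 × 10⁻³ → stable
  157–164 m: −αΔT+βΔS = −(2.6 × 10⁻⁴)(-3.4)+(7.7 × 10⁻⁴)(-1.58) = -3.3 × 10⁻⁴ → UNSTABLE
  164–178 m: −αΔT+βΔS = −(2.6 × 10⁻⁴)(+2.3)+(7.7 × 10⁻⁴)(+1.41) = 4.9 × 10⁻⁴ → stable
  178–241 m: −αΔT+βΔS = −(2.6 × 10⁻⁴)(-1.3)+(7.7 × 10⁻⁴)(-0.03) = 3.1 × 10⁻⁴ → stable
The 157–164 m interval has Δρ < 0: lighter water underlies denser water.

157–164 m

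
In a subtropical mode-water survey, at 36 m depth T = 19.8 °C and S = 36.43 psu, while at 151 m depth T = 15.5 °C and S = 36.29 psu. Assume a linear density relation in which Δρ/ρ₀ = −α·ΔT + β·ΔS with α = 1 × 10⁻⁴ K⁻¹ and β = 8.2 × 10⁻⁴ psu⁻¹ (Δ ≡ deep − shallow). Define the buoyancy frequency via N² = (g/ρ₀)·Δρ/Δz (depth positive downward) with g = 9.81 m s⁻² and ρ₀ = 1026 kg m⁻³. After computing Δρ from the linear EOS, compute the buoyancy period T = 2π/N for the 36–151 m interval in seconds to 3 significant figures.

ΔT = -4.3 K, ΔS = -0.14 psu (deep − shallow).
Δρ/ρ₀ = −αΔT + βΔS = 4.30 × 10⁻⁴ − 1.148 × 10⁻⁴ = 3.152 × 10⁻⁴, so Δρ ≈ 0.3234 kg m⁻³.
N² = (g/ρ₀)·Δρ/Δz = g·(Δρ/ρ₀)/Δz = 9.81 × 3.152 × 10⁻⁴ / 115 = 2.6888 × 10⁻⁵ s⁻².
N = √(2.6888 × 10⁻⁵) = 5.1854 × 10⁻³ rad s⁻¹ → T = 2π/N = 1.2117 × 10³ s ≈ 1.21 × 10³ s.

1.21 × 10³ s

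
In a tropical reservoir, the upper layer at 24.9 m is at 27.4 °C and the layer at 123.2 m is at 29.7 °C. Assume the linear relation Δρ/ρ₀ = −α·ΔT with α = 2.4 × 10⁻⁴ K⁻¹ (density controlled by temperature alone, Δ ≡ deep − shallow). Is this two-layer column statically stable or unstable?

ΔT = 29.7 − 27.4 = +2.3 K, so Δρ/ρ₀ = −αΔT = -5.52 × 10⁻⁴.
Δρ/ρ₀ < 0, so Δρ < 0: deeper water is lighter → statically unstable; the column would overturn.

unstable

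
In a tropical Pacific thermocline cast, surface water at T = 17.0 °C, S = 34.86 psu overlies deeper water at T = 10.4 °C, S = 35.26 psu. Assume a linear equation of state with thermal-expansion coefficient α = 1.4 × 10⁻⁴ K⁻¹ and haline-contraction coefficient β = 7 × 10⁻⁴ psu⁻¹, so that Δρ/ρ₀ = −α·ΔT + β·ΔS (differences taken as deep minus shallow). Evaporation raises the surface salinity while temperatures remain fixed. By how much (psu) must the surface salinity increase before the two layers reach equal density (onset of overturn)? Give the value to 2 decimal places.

Neutral buoyancy requires −α(T_deep − T_surf) + β(S_deep − S_surf′) = 0.
S_surf′ = S_deep − (α/β)·ΔT = 35.26 − (1.4 × 10⁻⁴/7 × 10⁻⁴)·(-6.6) = 36.5800 psu.
Increase required: 36.5800 − 34.86 = 1.7200 psu.

1.72 psu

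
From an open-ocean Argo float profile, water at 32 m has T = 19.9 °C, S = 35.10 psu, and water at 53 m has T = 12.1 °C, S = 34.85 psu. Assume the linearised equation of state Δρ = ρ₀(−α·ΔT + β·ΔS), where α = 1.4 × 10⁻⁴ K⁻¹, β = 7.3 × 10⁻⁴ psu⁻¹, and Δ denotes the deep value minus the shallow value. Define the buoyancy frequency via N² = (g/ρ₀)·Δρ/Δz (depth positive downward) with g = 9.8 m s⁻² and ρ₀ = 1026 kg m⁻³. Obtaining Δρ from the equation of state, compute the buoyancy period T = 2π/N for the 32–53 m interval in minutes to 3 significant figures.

5.08 min

ΔT = -7.8 K, ΔS = -0.25 psu (deep − shallow).
Δρ/ρ₀ = −αΔT + βΔS = 1.092 × 10⁻³ − 1.825 × 10⁻⁴ = 9.095 × 10⁻⁴, so Δρ ≈ 0.9331 kg m⁻³.
N² = (g/ρ₀)·Δρ/Δz = g·(Δρ/ρ₀)/Δz = 9.8 × 9.095 × 10⁻⁴ / 21 = 4.2443 × 10⁻⁴ s⁻².
N = √(4.2443 × 10⁻⁴) = 0.020602 rad s⁻¹ → T = 2π/N = 304.98 s = 5.0830 min ≈ 5.08 min.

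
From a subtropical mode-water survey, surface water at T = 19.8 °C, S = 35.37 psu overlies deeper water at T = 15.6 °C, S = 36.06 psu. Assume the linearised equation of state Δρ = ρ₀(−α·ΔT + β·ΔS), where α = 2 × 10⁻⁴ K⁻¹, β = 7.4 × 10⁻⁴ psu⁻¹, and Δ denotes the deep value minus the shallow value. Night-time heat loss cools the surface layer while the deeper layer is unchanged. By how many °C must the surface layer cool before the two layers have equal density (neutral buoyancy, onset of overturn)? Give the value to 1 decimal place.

6.8 °C

Neutral buoyancy requires Δρ = 0, i.e. −α(T_deep − T_surf′) + β(S_deep − S_surf) = 0.
T_surf′ = T_deep − (β/α)·ΔS = 15.6 − (7.4 × 10⁻⁴/2 × 10⁻⁴)·(+0.69) = 13.047 °C.
Cooling required: 19.8 − (13.047) = 6.753 °C.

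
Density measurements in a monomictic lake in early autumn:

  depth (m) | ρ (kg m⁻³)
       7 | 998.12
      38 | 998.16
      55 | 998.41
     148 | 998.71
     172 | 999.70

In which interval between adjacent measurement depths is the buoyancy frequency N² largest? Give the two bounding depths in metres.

148–172 m

Compute the density gradient over each adjacent pair:
  7–38 m: Δρ/Δz = 0.04/31 = 1.3 × 10⁻³ kg m⁻⁴
  38–55 m: Δρ/Δz = 0.25/17 = 0.015 kg m⁻⁴
  55–148 m: Δρ/Δz = 0.30/93 = 3.2 × 10⁻³ kg m⁻⁴
  148–172 m: Δρ/Δz = 0.99/24 = 0.041 kg m⁻⁴
The largest gradient is in the 148–172 m interval — the pycnocline.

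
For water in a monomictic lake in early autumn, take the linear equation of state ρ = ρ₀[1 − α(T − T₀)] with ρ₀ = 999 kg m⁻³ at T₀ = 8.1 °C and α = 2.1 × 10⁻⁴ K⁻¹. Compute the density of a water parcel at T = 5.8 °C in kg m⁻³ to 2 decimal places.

T − T₀ = -2.3 K.
Bracket = 1 − α·(-2.3) = 1 + (4.83 × 10⁻⁴) = 1.0004830.
ρ = 999 × 1.0004830 = 999.48 kg m⁻³.

999.48 kg m⁻³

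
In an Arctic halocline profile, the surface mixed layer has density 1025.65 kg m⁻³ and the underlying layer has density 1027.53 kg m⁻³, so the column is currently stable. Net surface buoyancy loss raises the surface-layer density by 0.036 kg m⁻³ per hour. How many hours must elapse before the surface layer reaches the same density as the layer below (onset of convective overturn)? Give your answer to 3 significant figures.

Density deficit of the surface layer: 1027.53 − 1025.65 = 1.88 kg m⁻³.
Required change = 1.88 / 0.036 = 52.2 hours.

52.2 hours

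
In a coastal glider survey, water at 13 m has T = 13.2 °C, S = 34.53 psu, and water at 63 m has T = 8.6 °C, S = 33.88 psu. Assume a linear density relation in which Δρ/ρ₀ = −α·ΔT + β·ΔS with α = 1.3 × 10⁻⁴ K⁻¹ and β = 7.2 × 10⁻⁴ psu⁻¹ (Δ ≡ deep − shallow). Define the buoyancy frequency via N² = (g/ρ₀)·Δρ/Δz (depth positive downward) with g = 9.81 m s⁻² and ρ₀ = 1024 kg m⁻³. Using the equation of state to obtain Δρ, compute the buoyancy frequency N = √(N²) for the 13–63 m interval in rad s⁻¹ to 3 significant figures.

5.05 × 10⁻³ rad s⁻¹

ΔT = -4.6 K, ΔS = -0.65 psu (deep − shallow).
Δρ/ρ₀ = −αΔT + βΔS = 5.98 × 10⁻⁴ − 4.68 × 10⁻⁴ = 1.30 × 10⁻⁴, so Δρ ≈ 0.1331 kg m⁻³.
N² = (g/ρ₀)·Δρ/Δz = g·(Δρ/ρ₀)/Δz = 9.81 × 1.30 × 10⁻⁴ / 50 = 2.5506 × 10⁻⁵ s⁻².
N = √(2.5506 × 10⁻⁵) = 5.0503 × 10⁻³ rad s⁻¹ ≈ 5.05 × 10⁻³ rad s⁻¹.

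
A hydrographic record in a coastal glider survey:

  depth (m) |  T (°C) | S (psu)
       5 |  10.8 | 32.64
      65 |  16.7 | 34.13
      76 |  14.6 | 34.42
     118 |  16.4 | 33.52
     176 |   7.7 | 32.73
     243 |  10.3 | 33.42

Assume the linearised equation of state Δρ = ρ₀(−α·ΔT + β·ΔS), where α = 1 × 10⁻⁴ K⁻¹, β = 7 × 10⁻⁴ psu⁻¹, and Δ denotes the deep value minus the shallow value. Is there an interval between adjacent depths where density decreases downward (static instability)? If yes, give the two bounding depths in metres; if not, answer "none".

Evaluate Δρ/ρ₀ = −αΔT + βΔS across each adjacent pair:
  5–65 m: −αΔT+βΔS = −(1 × 10⁻⁴)(+5.9)+(7 × 10⁻⁴)(+1.49) = 4.5 × 10⁻⁴ → stable
  65–76 m: −αΔT+βΔS = −(1 × 10⁻⁴)(-2.1)+(7 × 10⁻⁴)(+0.29) = 4.1 × 10⁻⁴ → stable
  76–118 m: −αΔT+βΔS = −(1 × 10⁻⁴)(+1.8)+(7 × 10⁻⁴)(-0.90) = -8.1 × 10⁻⁴ → UNSTABLE
  118–176 m: −αΔT+βΔS = −(1 × 10⁻⁴)(-8.7)+(7 × 10⁻⁴)(-0.79) = 3.2 × 10⁻⁴ → stable
  176–243 m: −αΔT+βΔS = −(1 × 10⁻⁴)(+2.6)+(7 × 10⁻⁴)(+0.69) = 2.2 × 10⁻⁴ → stable
The 76–118 m interval has Δρ < 0: lighter water underlies denser water.

76–118 m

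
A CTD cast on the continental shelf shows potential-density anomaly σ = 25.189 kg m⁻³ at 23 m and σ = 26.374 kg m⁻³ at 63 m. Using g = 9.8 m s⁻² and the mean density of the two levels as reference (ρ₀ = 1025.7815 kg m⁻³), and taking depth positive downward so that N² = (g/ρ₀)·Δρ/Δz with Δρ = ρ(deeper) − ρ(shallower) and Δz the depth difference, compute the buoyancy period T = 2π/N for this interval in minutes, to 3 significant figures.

6.22 min

Δρ = 1026.374 − 1025.189 = 1.185 kg m⁻³ over Δz = 63 − 23 = 40 m.
N² = (9.8/1025.7815) × (1.185/40) = 2.8303 × 10⁻⁴ s⁻².
N = √(2.8303 × 10⁻⁴) = 0.016823 rad s⁻¹, so T = 2π/N = 373.49 s = 6.2248 min ≈ 6.22 min.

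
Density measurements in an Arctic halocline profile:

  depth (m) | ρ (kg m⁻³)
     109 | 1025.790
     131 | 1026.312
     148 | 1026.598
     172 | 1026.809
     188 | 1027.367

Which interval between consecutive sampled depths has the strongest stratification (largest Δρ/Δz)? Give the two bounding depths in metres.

172–188 m

Compute the density gradient over each adjacent pair:
  109–131 m: Δρ/Δz = 0.522/22 = 0.024 kg m⁻⁴
  131–148 m: Δρ/Δz = 0.286/17 = 0.017 kg m⁻⁴
  148–172 m: Δρ/Δz = 0.211/24 = 8.8 × 10⁻³ kg m⁻⁴
  172–188 m: Δρ/Δz = 0.558/16 = 0.035 kg m⁻⁴
The largest gradient is in the 172–188 m interval — the pycnocline.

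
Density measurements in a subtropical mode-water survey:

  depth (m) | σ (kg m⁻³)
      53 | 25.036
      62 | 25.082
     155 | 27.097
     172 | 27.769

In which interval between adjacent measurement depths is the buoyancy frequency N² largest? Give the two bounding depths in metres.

Compute the density gradient over each adjacent pair:
  53–62 m: Δρ/Δz = 0.046/9 = 5.1 × 10⁻³ kg m⁻⁴
  62–155 m: Δρ/Δz = 2.015/93 = 0.022 kg m⁻⁴
  155–172 m: Δρ/Δz = 0.672/17 = 0.040 kg m⁻⁴
The largest gradient is in the 155–172 m interval — the pycnocline.

155–172 m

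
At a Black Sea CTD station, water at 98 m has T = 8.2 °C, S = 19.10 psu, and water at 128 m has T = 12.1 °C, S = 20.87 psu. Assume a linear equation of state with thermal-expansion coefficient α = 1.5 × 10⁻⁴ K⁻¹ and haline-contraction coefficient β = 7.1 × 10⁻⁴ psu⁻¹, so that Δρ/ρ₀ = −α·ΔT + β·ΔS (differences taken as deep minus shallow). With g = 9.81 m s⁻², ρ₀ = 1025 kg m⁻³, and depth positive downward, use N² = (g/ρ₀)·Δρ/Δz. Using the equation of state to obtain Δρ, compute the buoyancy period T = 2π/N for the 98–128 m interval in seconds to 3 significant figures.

ΔT = +3.9 K, ΔS = +1.77 psu (deep − shallow).
Δρ/ρ₀ = −αΔT + βΔS = -5.85 × 10⁻⁴ + 1.2567 × 10⁻³ = 6.717 × 10⁻⁴, so Δρ ≈ 0.6885 kg m⁻³.
N² = (g/ρ₀)·Δρ/Δz = g·(Δρ/ρ₀)/Δz = 9.81 × 6.717 × 10⁻⁴ / 30 = 2.1965 × 10⁻⁴ s⁻².
N = √(2.1965 × 10⁻⁴) = 0.014821 rad s⁻¹ → T = 2π/N = 423.94 s ≈ 424 s.

424 s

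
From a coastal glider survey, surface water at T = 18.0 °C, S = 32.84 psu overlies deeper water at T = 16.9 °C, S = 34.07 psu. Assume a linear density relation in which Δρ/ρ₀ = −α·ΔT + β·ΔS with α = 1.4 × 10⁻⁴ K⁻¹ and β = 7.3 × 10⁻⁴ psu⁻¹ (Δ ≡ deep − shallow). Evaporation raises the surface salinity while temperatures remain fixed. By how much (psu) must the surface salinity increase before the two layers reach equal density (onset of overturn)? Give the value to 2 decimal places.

1.44 psu

Neutral buoyancy requires −α(T_deep − T_surf) + β(S_deep − S_surf′) = 0.
S_surf′ = S_deep − (α/β)·ΔT = 34.07 − (1.4 × 10⁻⁴/7.3 × 10⁻⁴)·(-1.1) = 34.2810 psu.
Increase required: 34.2810 − 32.84 = 1.4410 psu.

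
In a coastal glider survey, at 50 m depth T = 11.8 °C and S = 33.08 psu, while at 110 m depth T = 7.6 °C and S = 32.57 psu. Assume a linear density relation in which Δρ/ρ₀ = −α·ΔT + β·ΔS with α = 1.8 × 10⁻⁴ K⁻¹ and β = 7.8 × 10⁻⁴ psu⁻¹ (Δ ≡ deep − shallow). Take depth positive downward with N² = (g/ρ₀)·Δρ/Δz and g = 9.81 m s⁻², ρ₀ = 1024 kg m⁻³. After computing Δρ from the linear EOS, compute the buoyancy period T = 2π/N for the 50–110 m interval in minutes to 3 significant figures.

ΔT = -4.2 K, ΔS = -0.51 psu (deep − shallow).
Δρ/ρ₀ = −αΔT + βΔS = 7.56 × 10⁻⁴ − 3.978 × 10⁻⁴ = 3.582 × 10⁻⁴, so Δρ ≈ 0.3668 kg m⁻³.
N² = (g/ρ₀)·Δρ/Δz = g·(Δρ/ρ₀)/Δz = 9.81 × 3.582 × 10⁻⁴ / 60 = 5.8566 × 10⁻⁵ s⁻².
N = √(5.8566 × 10⁻⁵) = 7.6528 × 10⁻³ rad s⁻¹ → T = 2π/N = 821.03 s = 13.684 min ≈ 13.7 min.

13.7 min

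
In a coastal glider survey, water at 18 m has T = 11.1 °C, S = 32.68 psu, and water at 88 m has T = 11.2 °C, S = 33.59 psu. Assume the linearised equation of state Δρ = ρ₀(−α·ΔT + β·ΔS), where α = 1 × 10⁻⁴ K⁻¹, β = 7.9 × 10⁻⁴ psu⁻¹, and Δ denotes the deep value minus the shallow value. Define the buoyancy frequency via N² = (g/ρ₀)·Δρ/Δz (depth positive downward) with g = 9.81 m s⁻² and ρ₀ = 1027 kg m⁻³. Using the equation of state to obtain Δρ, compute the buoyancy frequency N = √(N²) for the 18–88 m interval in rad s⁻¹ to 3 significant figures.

9.97 × 10⁻³ rad s⁻¹

ΔT = +0.1 K, ΔS = +0.91 psu (deep − shallow).
Δρ/ρ₀ = −αΔT + βΔS = -1.00 × 10⁻⁵ + 7.189 × 10⁻⁴ = 7.089 × 10⁻⁴, so Δρ ≈ 0.7280 kg m⁻³.
N² = (g/ρ₀)·Δρ/Δz = g·(Δρ/ρ₀)/Δz = 9.81 × 7.089 × 10⁻⁴ / 70 = 9.9347 × 10⁻⁵ s⁻².
N = √(9.9347 × 10⁻⁵) = 9.9673 × 10⁻³ rad s⁻¹ ≈ 9.97 × 10⁻³ rad s⁻¹.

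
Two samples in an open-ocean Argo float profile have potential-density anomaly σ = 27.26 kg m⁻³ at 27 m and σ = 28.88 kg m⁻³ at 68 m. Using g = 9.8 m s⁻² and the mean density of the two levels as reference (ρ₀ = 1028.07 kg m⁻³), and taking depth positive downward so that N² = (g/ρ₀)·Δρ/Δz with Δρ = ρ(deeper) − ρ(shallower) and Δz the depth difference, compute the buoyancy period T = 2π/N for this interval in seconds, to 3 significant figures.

324 s

Δρ = 1028.88 − 1027.26 = 1.62 kg m⁻³ over Δz = 68 − 27 = 41 m.
N² = (9.8/1028.07) × (1.62/41) = 3.7665 × 10⁻⁴ s⁻².
N = √(3.7665 × 10⁻⁴) = 0.019407 rad s⁻¹, so T = 2π/N = 323.76 s ≈ 324 s.
Since Δρ > 0 the layer is stably stratified.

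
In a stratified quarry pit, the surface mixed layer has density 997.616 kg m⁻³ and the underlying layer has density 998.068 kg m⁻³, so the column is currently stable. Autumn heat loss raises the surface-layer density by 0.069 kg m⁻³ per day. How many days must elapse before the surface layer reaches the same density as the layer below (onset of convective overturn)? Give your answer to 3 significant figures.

6.55 days

Density deficit of the surface layer: 998.068 − 997.616 = 0.452 kg m⁻³.
Required change = 0.452 / 0.069 = 6.55 days.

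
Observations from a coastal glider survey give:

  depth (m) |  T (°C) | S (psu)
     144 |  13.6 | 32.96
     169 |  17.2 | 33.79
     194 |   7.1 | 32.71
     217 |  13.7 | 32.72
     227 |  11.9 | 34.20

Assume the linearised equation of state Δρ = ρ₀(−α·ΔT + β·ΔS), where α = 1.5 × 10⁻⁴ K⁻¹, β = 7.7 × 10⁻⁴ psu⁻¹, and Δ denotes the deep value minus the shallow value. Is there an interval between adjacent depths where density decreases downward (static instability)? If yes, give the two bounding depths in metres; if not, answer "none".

194–217 m

Evaluate Δρ/ρ₀ = −αΔT + βΔS across each adjacent pair:
  144–169 m: −αΔT+βΔS = −(1.5 × 10⁻⁴)(+3.6)+(7.7 × 10⁻⁴)(+0.83) = 9.9 × 10⁻⁵ → stable
  169–194 m: −αΔT+βΔS = −(1.5 × 10⁻⁴)(-10.1)+(7.7 × 10⁻⁴)(-1.08) = 6.8 × 10⁻⁴ → stable
  194–217 m: −αΔT+βΔS = −(1.5 × 10⁻⁴)(+6.6)+(7.7 × 10⁻⁴)(+0.01) = -9.8 × 10⁻⁴ → UNSTABLE
  217–227 m: −αΔT+βΔS = −(1.5 × 10⁻⁴)(-1.8)+(7.7 × 10⁻⁴)(+1.48) = 1.4 × 10⁻³ → stable
The 194–217 m interval has Δρ < 0: lighter water underlies denser water.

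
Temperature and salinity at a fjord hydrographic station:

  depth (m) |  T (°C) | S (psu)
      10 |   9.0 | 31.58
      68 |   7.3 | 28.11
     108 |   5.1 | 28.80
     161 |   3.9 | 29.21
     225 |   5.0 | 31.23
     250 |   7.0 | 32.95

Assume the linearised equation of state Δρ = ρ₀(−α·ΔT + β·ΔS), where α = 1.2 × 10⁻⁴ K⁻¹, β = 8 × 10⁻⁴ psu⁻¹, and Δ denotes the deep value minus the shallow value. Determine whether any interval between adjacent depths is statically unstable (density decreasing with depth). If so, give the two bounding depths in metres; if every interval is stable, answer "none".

Evaluate Δρ/ρ₀ = −αΔT + βΔS across each adjacent pair:
  10–68 m: −αΔT+βΔS = −(1.2 × 10⁻⁴)(-1.7)+(8 × 10⁻⁴)(-3.47) = -2.6 × 10⁻³ → UNSTABLE
  68–108 m: −αΔT+βΔS = −(1.2 × 10⁻⁴)(-2.2)+(8 × 10⁻⁴)(+0.69) = 8.2 × 10⁻⁴ → stable
  108–161 m: −αΔT+βΔS = −(1.2 × 10⁻⁴)(-1.2)+(8 × 10⁻⁴)(+0.41) = 4.7 × 10⁻⁴ → stable
  161–225 m: −αΔT+βΔS = −(1.2 × 10⁻⁴)(+1.1)+(8 × 10⁻⁴)(+2.02) = 1.5 × 10⁻³ → stable
  225–250 m: −αΔT+βΔS = −(1.2 × 10⁻⁴)(+2.0)+(8 × 10⁻⁴)(+1.72) = 1.1 × 10⁻³ → stable
The 10–68 m interval has Δρ < 0: lighter water underlies denser water.

10–68 m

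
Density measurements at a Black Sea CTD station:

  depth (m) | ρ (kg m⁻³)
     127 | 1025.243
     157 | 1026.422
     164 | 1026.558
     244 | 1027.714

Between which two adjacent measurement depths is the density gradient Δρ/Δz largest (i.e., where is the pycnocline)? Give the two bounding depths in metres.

127–157 m

Compute the density gradient over each adjacent pair:
  127–157 m: Δρ/Δz = 1.179/30 = 0.039 kg m⁻⁴
  157–164 m: Δρ/Δz = 0.136/7 = 0.019 kg m⁻⁴
  164–244 m: Δρ/Δz = 1.156/80 = 0.014 kg m⁻⁴
The largest gradient is in the 127–157 m interval — the pycnocline.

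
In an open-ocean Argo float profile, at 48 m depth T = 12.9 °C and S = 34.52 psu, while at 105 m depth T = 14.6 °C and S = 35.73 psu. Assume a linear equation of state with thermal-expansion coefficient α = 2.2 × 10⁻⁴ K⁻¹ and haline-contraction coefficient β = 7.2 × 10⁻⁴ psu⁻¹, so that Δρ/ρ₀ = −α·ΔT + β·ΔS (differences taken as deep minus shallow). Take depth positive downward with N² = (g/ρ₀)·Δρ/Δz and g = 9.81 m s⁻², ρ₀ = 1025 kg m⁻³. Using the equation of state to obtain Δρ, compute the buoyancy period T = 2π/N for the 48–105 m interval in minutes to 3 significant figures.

11.3 min

ΔT = +1.7 K, ΔS = +1.21 psu (deep − shallow).
Δρ/ρ₀ = −αΔT + βΔS = -3.74 × 10⁻⁴ + 8.712 × 10⁻⁴ = 4.972 × 10⁻⁴, so Δρ ≈ 0.5096 kg m⁻³.
N² = (g/ρ₀)·Δρ/Δz = g·(Δρ/ρ₀)/Δz = 9.81 × 4.972 × 10⁻⁴ / 57 = 8.5571 × 10⁻⁵ s⁻².
N = √(8.5571 × 10⁻⁵) = 9.2505 × 10⁻³ rad s⁻¹ → T = 2π/N = 679.23 s = 11.321 min ≈ 11.3 min.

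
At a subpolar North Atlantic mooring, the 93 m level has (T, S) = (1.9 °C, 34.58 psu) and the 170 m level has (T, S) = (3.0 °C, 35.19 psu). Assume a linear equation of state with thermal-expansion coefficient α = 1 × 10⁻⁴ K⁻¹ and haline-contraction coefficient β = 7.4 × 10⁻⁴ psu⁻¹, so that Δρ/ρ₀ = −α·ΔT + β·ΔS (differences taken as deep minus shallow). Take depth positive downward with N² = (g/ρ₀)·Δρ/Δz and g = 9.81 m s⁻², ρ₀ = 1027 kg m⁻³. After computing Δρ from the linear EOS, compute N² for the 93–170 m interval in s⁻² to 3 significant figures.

ΔT = +1.1 K, ΔS = +0.61 psu (deep − shallow).
Δρ/ρ₀ = −αΔT + βΔS = -1.10 × 10⁻⁴ + 4.514 × 10⁻⁴ = 3.414 × 10⁻⁴, so Δρ ≈ 0.3506 kg m⁻³.
N² = (g/ρ₀)·Δρ/Δz = g·(Δρ/ρ₀)/Δz = 9.81 × 3.414 × 10⁻⁴ / 77 = 4.3495 × 10⁻⁵ s⁻² ≈ 4.35 × 10⁻⁵ s⁻².

4.35 × 10⁻⁵ s⁻²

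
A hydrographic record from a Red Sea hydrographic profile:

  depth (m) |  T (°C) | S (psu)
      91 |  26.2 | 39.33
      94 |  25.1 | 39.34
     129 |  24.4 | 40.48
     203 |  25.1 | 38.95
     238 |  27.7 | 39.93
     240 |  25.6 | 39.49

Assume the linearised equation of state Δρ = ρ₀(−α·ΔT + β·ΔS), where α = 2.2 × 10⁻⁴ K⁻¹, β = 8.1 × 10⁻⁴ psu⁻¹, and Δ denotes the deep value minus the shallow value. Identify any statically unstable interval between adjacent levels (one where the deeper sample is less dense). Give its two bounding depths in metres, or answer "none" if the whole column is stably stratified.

Evaluate Δρ/ρ₀ = −αΔT + βΔS across each adjacent pair:
  91–94 m: −αΔT+βΔS = −(2.2 × 10⁻⁴)(-1.1)+(8.1 × 10⁻⁴)(+0.01) = 2.5 × 10⁻⁴ → stable
  94–129 m: −αΔT+βΔS = −(2.2 × 10⁻⁴)(-0.7)+(8.1 × 10⁻⁴)(+1.14) = 1.1 × 10⁻³ → stable
  129–203 m: −αΔT+βΔS = −(2.2 × 10⁻⁴)(+0.7)+(8.1 × 10⁻⁴)(-1.53) = -1.4 × 10⁻³ → UNSTABLE
  203–238 m: −αΔT+βΔS = −(2.2 × 10⁻⁴)(+2.6)+(8.1 × 10⁻⁴)(+0.98) = 2.2 × 10⁻⁴ → stable
  238–240 m: −αΔT+βΔS = −(2.2 × 10⁻⁴)(-2.1)+(8.1 × 10⁻⁴)(-0.44) = 1.1 × 10⁻⁴ → stable
The 129–203 m interval has Δρ < 0: lighter water underlies denser water.

129–203 m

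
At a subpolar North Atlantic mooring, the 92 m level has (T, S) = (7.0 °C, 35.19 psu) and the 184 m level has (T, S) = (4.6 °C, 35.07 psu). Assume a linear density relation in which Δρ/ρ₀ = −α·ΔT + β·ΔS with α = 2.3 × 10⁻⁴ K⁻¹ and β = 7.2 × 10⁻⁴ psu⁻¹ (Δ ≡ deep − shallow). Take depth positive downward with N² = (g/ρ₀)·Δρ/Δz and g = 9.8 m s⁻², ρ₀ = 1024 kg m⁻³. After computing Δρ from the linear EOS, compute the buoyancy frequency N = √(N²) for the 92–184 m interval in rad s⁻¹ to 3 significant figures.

7.04 × 10⁻³ rad s⁻¹

ΔT = -2.4 K, ΔS = -0.12 psu (deep − shallow).
Δρ/ρ₀ = −αΔT + βΔS = 5.52 × 10⁻⁴ − 8.64 × 10⁻⁵ = 4.656 × 10⁻⁴, so Δρ ≈ 0.4768 kg m⁻³.
N² = (g/ρ₀)·Δρ/Δz = g·(Δρ/ρ₀)/Δz = 9.8 × 4.656 × 10⁻⁴ / 92 = 4.9597 × 10⁻⁵ s⁻².
N = √(4.9597 × 10⁻⁵) = 7.0425 × 10⁻³ rad s⁻¹ ≈ 7.04 × 10⁻³ rad s⁻¹.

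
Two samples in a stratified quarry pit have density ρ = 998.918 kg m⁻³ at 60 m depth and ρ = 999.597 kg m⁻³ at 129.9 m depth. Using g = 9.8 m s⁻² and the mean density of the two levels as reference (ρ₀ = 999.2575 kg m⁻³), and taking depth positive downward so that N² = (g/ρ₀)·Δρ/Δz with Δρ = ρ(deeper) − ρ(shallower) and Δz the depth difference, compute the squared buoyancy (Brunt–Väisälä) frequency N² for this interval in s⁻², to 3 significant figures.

Δρ = 999.597 − 998.918 = 0.679 kg m⁻³ over Δz = 129.9 − 60 = 69.9 m.
N² = (9.8/999.2575) × (0.679/69.9) = 9.5267 × 10⁻⁵ s⁻² ≈ 9.53 × 10⁻⁵ s⁻².

9.53 × 10⁻⁵ s⁻²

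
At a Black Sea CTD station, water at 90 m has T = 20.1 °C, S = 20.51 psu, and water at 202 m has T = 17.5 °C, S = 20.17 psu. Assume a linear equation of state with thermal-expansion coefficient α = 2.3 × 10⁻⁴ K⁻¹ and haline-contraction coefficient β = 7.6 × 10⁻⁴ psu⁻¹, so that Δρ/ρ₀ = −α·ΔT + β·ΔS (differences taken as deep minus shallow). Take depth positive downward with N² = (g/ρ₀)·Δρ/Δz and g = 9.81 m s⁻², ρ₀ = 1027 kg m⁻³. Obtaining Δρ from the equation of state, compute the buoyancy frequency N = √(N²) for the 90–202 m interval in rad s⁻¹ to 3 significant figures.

5.45 × 10⁻³ rad s⁻¹

ΔT = -2.6 K, ΔS = -0.34 psu (deep − shallow).
Δρ/ρ₀ = −αΔT + βΔS = 5.98 × 10⁻⁴ − 2.584 × 10⁻⁴ = 3.396 × 10⁻⁴, so Δρ ≈ 0.3488 kg m⁻³.
N² = (g/ρ₀)·Δρ/Δz = g·(Δρ/ρ₀)/Δz = 9.81 × 3.396 × 10⁻⁴ / 112 = 2.9745 × 10⁻⁵ s⁻².
N = √(2.9745 × 10⁻⁵) = 5.4539 × 10⁻³ rad s⁻¹ ≈ 5.45 × 10⁻³ rad s⁻¹.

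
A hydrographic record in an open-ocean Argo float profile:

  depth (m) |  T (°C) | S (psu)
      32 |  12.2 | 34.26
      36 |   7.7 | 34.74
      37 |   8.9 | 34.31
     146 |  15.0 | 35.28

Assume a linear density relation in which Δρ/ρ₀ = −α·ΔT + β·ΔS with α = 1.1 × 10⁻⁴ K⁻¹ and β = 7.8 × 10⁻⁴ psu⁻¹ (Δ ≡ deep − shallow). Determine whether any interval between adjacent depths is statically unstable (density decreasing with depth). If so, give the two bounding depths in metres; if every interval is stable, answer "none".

Evaluate Δρ/ρ₀ = −αΔT + βΔS across each adjacent pair:
  32–36 m: −αΔT+βΔS = −(1.1 × 10⁻⁴)(-4.5)+(7.8 × 10⁻⁴)(+0.48) = 8.7 × 10⁻⁴ → stable
  36–37 m: −αΔT+βΔS = −(1.1 × 10⁻⁴)(+1.2)+(7.8 × 10⁻⁴)(-0.43) = -4.7 × 10⁻⁴ → UNSTABLE
  37–146 m: −αΔT+βΔS = −(1.1 × 10⁻⁴)(+6.1)+(7.8 × 10⁻⁴)(+0.97) = 8.6 × 10⁻⁵ → stable
The 36–37 m interval has Δρ < 0: lighter water underlies denser water.

36–37 m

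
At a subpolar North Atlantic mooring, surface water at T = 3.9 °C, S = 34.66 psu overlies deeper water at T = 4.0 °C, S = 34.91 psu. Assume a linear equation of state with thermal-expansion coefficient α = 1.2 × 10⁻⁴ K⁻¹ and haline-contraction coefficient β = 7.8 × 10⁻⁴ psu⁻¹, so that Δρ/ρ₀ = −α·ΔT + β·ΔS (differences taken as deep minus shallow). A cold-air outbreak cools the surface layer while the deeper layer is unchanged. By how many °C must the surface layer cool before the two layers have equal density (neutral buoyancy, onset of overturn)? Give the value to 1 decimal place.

1.5 °C

Neutral buoyancy requires Δρ = 0, i.e. −α(T_deep − T_surf′) + β(S_deep − S_surf) = 0.
T_surf′ = T_deep − (β/α)·ΔS = 4.0 − (7.8 × 10⁻⁴/1.2 × 10⁻⁴)·(+0.25) = 2.375 °C.
Cooling required: 3.9 − (2.375) = 1.525 °C.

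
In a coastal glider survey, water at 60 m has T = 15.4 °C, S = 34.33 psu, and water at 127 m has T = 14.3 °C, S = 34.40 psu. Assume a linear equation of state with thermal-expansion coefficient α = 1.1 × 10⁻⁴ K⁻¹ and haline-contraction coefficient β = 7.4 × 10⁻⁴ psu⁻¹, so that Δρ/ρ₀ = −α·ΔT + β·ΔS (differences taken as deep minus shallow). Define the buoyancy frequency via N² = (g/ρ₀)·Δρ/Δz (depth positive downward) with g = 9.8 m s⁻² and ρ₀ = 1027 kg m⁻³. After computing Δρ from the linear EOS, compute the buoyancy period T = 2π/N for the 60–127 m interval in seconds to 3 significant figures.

1.25 × 10³ s

ΔT = -1.1 K, ΔS = +0.07 psu (deep − shallow).
Δρ/ρ₀ = −αΔT + βΔS = 1.21 × 10⁻⁴ + 5.18 × 10⁻⁵ = 1.728 × 10⁻⁴, so Δρ ≈ 0.1775 kg m⁻³.
N² = (g/ρ₀)·Δρ/Δz = g·(Δρ/ρ₀)/Δz = 9.8 × 1.728 × 10⁻⁴ / 67 = 2.5275 × 10⁻⁵ s⁻².
N = √(2.5275 × 10⁻⁵) = 5.0274 × 10⁻³ rad s⁻¹ → T = 2π/N = 1.2498 × 10³ s ≈ 1.25 × 10³ s.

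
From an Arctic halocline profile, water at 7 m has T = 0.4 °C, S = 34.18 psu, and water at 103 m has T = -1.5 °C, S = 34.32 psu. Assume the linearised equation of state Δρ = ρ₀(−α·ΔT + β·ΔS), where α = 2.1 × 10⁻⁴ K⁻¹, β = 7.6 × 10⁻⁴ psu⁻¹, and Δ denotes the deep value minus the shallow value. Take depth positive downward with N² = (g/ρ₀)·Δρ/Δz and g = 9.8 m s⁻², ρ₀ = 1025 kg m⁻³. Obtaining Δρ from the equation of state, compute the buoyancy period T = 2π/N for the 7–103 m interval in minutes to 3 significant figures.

ΔT = -1.9 K, ΔS = +0.14 psu (deep − shallow).
Δρ/ρ₀ = −αΔT + βΔS = 3.99 × 10⁻⁴ + 1.064 × 10⁻⁴ = 5.054 × 10⁻⁴, so Δρ ≈ 0.5180 kg m⁻³.
N² = (g/ρ₀)·Δρ/Δz = g·(Δρ/ρ₀)/Δz = 9.8 × 5.054 × 10⁻⁴ / 96 = 5.1593 × 10⁻⁵ s⁻².
N = √(5.1593 × 10⁻⁵) = 7.1828 × 10⁻³ rad s⁻¹ → T = 2π/N = 874.75 s = 14.579 min ≈ 14.6 min.

14.6 min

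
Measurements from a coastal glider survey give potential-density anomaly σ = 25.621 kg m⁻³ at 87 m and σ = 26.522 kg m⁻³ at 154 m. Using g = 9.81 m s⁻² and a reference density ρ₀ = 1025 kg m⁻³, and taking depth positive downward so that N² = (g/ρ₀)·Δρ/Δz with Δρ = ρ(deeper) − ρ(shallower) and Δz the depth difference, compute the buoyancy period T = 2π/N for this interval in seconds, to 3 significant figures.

Δρ = 1026.522 − 1025.621 = 0.901 kg m⁻³ over Δz = 154 − 87 = 67 m.
N² = (9.81/1025) × (0.901/67) = 1.2870 × 10⁻⁴ s⁻².
N = √(1.2870 × 10⁻⁴) = 0.011345 rad s⁻¹, so T = 2π/N = 553.83 s ≈ 554 s.
A positive N² confirms static stability across the interval.

554 s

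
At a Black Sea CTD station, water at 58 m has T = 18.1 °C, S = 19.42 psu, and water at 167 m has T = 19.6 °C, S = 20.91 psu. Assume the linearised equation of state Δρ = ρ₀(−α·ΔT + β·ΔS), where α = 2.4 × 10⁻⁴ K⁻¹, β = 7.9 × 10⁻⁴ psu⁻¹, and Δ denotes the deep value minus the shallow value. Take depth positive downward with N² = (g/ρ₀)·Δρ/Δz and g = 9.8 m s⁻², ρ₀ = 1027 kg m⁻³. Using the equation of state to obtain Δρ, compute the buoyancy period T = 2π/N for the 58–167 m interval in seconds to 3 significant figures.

733 s

ΔT = +1.5 K, ΔS = +1.49 psu (deep − shallow).
Δρ/ρ₀ = −αΔT + βΔS = -3.60 × 10⁻⁴ + 1.1771 × 10⁻³ = 8.171 × 10⁻⁴, so Δρ ≈ 0.8392 kg m⁻³.
N² = (g/ρ₀)·Δρ/Δz = g·(Δρ/ρ₀)/Δz = 9.8 × 8.171 × 10⁻⁴ / 109 = 7.3464 × 10⁻⁵ s⁻².
N = √(7.3464 × 10⁻⁵) = 8.5711 × 10⁻³ rad s⁻¹ → T = 2π/N = 733.07 s ≈ 733 s.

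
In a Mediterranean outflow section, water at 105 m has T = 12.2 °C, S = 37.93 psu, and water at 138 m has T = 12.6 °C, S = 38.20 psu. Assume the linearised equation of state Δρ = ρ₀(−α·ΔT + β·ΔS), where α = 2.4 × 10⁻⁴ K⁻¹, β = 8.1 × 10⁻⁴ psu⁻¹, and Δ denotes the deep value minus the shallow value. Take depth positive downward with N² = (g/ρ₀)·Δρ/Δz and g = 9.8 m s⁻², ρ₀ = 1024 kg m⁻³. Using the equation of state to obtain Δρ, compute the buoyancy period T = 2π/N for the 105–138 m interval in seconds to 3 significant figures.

ΔT = +0.4 K, ΔS = +0.27 psu (deep − shallow).
Δρ/ρ₀ = −αΔT + βΔS = -9.60 × 10⁻⁵ + 2.187 × 10⁻⁴ = 1.227 × 10⁻⁴, so Δρ ≈ 0.1256 kg m⁻³.
N² = (g/ρ₀)·Δρ/Δz = g·(Δρ/ρ₀)/Δz = 9.8 × 1.227 × 10⁻⁴ / 33 = 3.6438 × 10⁻⁵ s⁻².
N = √(3.6438 × 10⁻⁵) = 6.0364 × 10⁻³ rad s⁻¹ → T = 2π/N = 1.0409 × 10³ s ≈ 1.04 × 10³ s.

1.04 × 10³ s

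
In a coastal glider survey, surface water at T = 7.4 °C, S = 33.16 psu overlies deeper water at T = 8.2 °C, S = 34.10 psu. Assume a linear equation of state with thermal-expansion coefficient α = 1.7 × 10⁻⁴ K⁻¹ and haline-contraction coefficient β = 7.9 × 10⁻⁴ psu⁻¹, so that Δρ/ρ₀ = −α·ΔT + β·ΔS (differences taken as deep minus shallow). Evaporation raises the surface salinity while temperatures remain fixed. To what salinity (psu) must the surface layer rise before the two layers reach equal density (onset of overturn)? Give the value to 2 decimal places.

33.93 psu

Neutral buoyancy requires −α(T_deep − T_surf) + β(S_deep − S_surf′) = 0.
S_surf′ = S_deep − (α/β)·ΔT = 34.10 − (1.7 × 10⁻⁴/7.9 × 10⁻⁴)·(+0.8) = 33.9278 psu.
Increase required: 33.9278 − 33.16 = 0.7678 psu.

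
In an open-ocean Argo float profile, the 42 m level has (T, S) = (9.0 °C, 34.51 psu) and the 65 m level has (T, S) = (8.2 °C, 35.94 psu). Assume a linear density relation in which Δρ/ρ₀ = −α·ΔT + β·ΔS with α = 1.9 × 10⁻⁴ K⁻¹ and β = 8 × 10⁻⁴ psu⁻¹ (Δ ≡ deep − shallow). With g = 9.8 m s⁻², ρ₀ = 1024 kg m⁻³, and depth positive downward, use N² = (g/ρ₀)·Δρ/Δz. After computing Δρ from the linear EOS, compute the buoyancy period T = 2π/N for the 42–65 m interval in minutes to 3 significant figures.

ΔT = -0.8 K, ΔS = +1.43 psu (deep − shallow).
Δρ/ρ₀ = −αΔT + βΔS = 1.52 × 10⁻⁴ + 1.144 × 10⁻³ = 1.296 × 10⁻³, so Δρ ≈ 1.327 kg m⁻³.
N² = (g/ρ₀)·Δρ/Δz = g·(Δρ/ρ₀)/Δz = 9.8 × 1.296 × 10⁻³ / 23 = 5.5221 × 10⁻⁴ s⁻².
N = √(5.5221 × 10⁻⁴) = 0.023499 rad s⁻¹ → T = 2π/N = 267.38 s = 4.4563 min ≈ 4.46 min.

4.46 min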